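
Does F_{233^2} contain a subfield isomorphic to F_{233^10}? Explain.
No: F_{233^10} is not a subfield of F_{233^2}

F_{p^m} embeds in F_{p^n} iff m | n. Here 10 ∤ 2 (since 2 = 0·10 + 2 with remainder 2 ≠ 0), so F_{233^10} is not a subfield of F_{233^2}. Equivalently: if it were, the tower law would give 10 = [F_{233^10}:F_233] dividing [F_{233^2}:F_233] = 2, contradiction.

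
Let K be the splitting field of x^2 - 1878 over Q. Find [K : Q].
[K : Q] = 2

f(x) = x^2 - 1878 factors as (x - √1878)(x + √1878). The splitting field is K = Q(√1878). Since 1878 is squarefree and > 1, it is not a perfect square, so x^2 - 1878 is irreducible over Q and [Q(√1878) : Q] = 2. Hence [K : Q] = 2.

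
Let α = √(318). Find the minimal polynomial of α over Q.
m_α(x) = x^2 - 318

α satisfies α^2 - 318 = 0, so x^2 - 318 annihilates α. Since d = 318 is squarefree and ≠ 1, it is not a perfect square in Q, so x^2 - 318 has no rational root and is therefore irreducible over Q (a degree-2 polynomial over a field is irreducible iff it has no root). Hence m_α(x) = x^2 - 318.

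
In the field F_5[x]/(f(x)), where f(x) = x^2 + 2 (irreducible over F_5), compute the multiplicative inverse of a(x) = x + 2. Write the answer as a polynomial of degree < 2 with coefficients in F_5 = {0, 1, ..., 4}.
a(x)^(-1) ≡ 4x + 2 (mod f(x))

Since f is irreducible over F_5, F_5[x]/(f) is a field and a(x) ≠ 0 has an inverse. Apply the extended Euclidean algorithm to f(x) and a(x) in F_5[x]: f(x) = (x + 3)·a(x) + (1). The last nonzero remainder is the constant 1 = gcd(f, a) in F_5. Back-substituting through the division chain expresses 1 = s(x)·a(x) + t(x)·f(x) with s(x) ≡ 4x + 2 (mod f), so a(x)^(-1) ≡ s(x) = 4x + 2 (mod f). Check: (x + 2)·(4x + 2) = 4x^2 + 4 ≡ 1 (mod x^2 + 2).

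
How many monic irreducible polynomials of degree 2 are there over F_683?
There are 232903 monic irreducible polynomials of degree 2 over F_683

Each element of F_{683^2} that lies in no proper subfield is a root of exactly one monic irreducible of degree 2 over F_683, and each such polynomial has 2 distinct roots in F_{683^2}. By Möbius inversion the count is N_683(2) = (1/2) Σ_{d|2} μ(2/d) · 683^d = (1/2)(μ(2)·683^1 + μ(1)·683^2) = 465806/2 = 232903.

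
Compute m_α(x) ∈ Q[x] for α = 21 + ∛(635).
m_α(x) = x^3 - 63x^2 + 1323x - 9896

Set β = α - 21 = ∛(635), so β^3 = 635. Then (α - 21)^3 - 635 = 0, i.e. α is a root of g(x) = (x - 21)^3 - 635 = x^3 - 63x^2 + 1323x - 9896. Since g(x) = h(x - 21) where h(x) = x^3 - 635, and h is irreducible over Q (because 635 is not a perfect cube, so h has no rational root, and a monic cubic with no rational root is irreducible), g is also irreducible (irreducibility is preserved under the substitution x → x - 21). Hence m_α(x) = x^3 - 63x^2 + 1323x - 9896.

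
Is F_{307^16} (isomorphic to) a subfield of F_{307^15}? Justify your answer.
No: F_{307^16} is not a subfield of F_{307^15}

F_{p^m} embeds in F_{p^n} iff m | n. Here 16 ∤ 15 (since 15 = 0·16 + 15 with remainder 15 ≠ 0), so F_{307^16} is not a subfield of F_{307^15}. Equivalently: if it were, the tower law would give 16 = [F_{307^16}:F_307] dividing [F_{307^15}:F_307] = 15, contradiction.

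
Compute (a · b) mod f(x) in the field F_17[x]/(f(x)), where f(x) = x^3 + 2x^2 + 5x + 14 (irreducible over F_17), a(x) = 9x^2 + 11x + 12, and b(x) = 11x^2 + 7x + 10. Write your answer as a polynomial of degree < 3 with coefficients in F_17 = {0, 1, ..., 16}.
a · b ≡ 2x^2 + 10 (mod f(x))

Multiply in F_17[x]: a(x)·b(x) = (9x^2 + 11x + 12)·(11x^2 + 7x + 10) = 14x^4 + 14x^3 + 10x^2 + 7x + 1. This has degree ≥ 3, so divide by f(x) over F_17: 14x^4 + 14x^3 + 10x^2 + 7x + 1 = (14x + 3)·(x^3 + 2x^2 + 5x + 14) + (2x^2 + 10). Hence a·b ≡ 2x^2 + 10 (mod f). (F_17[x]/(f) is a field with 17^3 = 4913 elements since f is irreducible of degree 3.)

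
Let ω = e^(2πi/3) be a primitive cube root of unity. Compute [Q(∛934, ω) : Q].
[Q(∛934, ω) : Q] = 6

[Q(∛934):Q] = 3 (min poly x^3 - 934, irreducible since 934 is not a perfect cube). [Q(ω):Q] = 2 (min poly x^2 + x + 1). Since Q(∛934) ⊂ R and ω ∉ R, we have ω ∉ Q(∛934), so x^2 + x + 1 remains irreducible over Q(∛934) and [Q(∛934, ω) : Q(∛934)] = 2. By the tower law, [Q(∛934, ω) : Q] = 3 · 2 = 6. (In fact Q(∛934, ω) is the splitting field of x^3 - 934 over Q.)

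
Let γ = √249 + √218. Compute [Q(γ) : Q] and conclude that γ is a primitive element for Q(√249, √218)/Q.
[Q(γ) : Q] = 4 (equivalently, Q(γ) = Q(√249, √218))

Obviously Q(γ) ⊆ Q(√249, √218), and [Q(√249, √218):Q] = 4 (since 249, 218 are distinct squarefree integers > 1 with 54282 not a perfect square). To show equality we compute the minimal polynomial of γ. From γ = √249 + √218: γ^2 = 249 + 2√(54282) + 218 = 467 + 2√(54282), so γ^2 - 467 = 2√(54282); squaring, (γ^2 - 467)^2 = 4·54282, i.e. γ^4 - 934γ^2 + 218089 - 217128 = 0, i.e. γ^4 - 934γ^2 + 961 = 0. So γ is a root of x^4 - 934x^2 + 961. This polynomial is irreducible over Q: it has no rational root (each ±√249 ± √218 is irrational), and any factorization into two quadratics over Q would force √(54282) ∈ Q (pairing opposite roots) or √249, √218 ∈ Q (other pairings), all impossible. Hence [Q(γ):Q] = 4 = [Q(√249, √218):Q], so Q(γ) = Q(√249, √218).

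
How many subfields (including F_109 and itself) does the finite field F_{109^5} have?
F_{109^5} has 2 subfields

The subfields of F_{p^n} are exactly the fields F_{p^d} for d | n (each is the fixed field of the unique index-d subgroup of Gal(F_{p^n}/F_p) ≅ Z/nZ). The divisors of n = 5 are {1, 5}, giving 2 subfields: F_{109^1}, F_{109^5}.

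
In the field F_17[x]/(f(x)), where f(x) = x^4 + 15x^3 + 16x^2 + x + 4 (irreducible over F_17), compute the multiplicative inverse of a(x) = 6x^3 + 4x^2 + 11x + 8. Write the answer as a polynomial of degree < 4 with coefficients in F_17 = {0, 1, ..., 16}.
a(x)^(-1) ≡ 16x^3 + 13x^2 + 5x + 16 (mod f(x))

Since f is irreducible over F_17, F_17[x]/(f) is a field and a(x) ≠ 0 has an inverse. Apply the extended Euclidean algorithm to f(x) and a(x) in F_17[x]: f(x) = (3x + 9)·a(x) + (15x^2 + 14x);  a(x) = (14x + 11)·(15x^2 + 14x) + (10x + 8);  (15x^2 + 14x) = (10x + 7)·(10x + 8) + (12). The last nonzero remainder is the constant 12 = gcd(f, a) in F_17. Back-substituting through the division chain expresses 12 = s(x)·a(x) + t(x)·f(x) with s(x) ≡ 5x^3 + 3x^2 + 9x + 5 (mod f), so (5x^3 + 3x^2 + 9x + 5)·a(x) ≡ 12 (mod f). Multiplying by 12^(-1) ≡ 10 in F_17 gives a(x)^(-1) ≡ 10·(5x^3 + 3x^2 + 9x + 5) ≡ 16x^3 + 13x^2 + 5x + 16 (mod f). Check: (6x^3 + 4x^2 + 11x + 8)·(16x^3 + 13x^2 + 5x + 16) = 11x^6 + 6x^5 + 3x^4 + 13x^3 + 2x^2 + 12x + 9 ≡ 1 (mod x^4 + 15x^3 + 16x^2 + x + 4).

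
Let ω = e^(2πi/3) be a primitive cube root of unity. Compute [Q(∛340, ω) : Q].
[Q(∛340, ω) : Q] = 6

[Q(∛340):Q] = 3 (min poly x^3 - 340, irreducible since 340 is not a perfect cube). [Q(ω):Q] = 2 (min poly x^2 + x + 1). Since Q(∛340) ⊂ R and ω ∉ R, we have ω ∉ Q(∛340), so x^2 + x + 1 remains irreducible over Q(∛340) and [Q(∛340, ω) : Q(∛340)] = 2. By the tower law, [Q(∛340, ω) : Q] = 3 · 2 = 6. (In fact Q(∛340, ω) is the splitting field of x^3 - 340 over Q.)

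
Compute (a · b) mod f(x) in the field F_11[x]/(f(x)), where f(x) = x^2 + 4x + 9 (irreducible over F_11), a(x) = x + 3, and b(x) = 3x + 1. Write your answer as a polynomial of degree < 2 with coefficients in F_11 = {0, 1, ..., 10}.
a · b ≡ 9x + 9 (mod f(x))

Multiply in F_11[x]: a(x)·b(x) = (x + 3)·(3x + 1) = 3x^2 + 10x + 3. This has degree ≥ 2, so divide by f(x) over F_11: 3x^2 + 10x + 3 = (3)·(x^2 + 4x + 9) + (9x + 9). Hence a·b ≡ 9x + 9 (mod f). (F_11[x]/(f) is a field with 11^2 = 121 elements since f is irreducible of degree 2.)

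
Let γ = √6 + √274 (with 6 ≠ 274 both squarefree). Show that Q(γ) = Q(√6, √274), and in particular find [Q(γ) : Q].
[Q(γ) : Q] = 4 (equivalently, Q(γ) = Q(√6, √274))

Obviously Q(γ) ⊆ Q(√6, √274), and [Q(√6, √274):Q] = 4 (since 6, 274 are distinct squarefree integers > 1 with 1644 not a perfect square). To show equality we compute the minimal polynomial of γ. From γ = √6 + √274: γ^2 = 6 + 2√(1644) + 274 = 280 + 2√(1644), so γ^2 - 280 = 2√(1644); squaring, (γ^2 - 280)^2 = 4·1644, i.e. γ^4 - 560γ^2 + 78400 - 6576 = 0, i.e. γ^4 - 560γ^2 + 71824 = 0. So γ is a root of x^4 - 560x^2 + 71824. This polynomial is irreducible over Q: it has no rational root (each ±√6 ± √274 is irrational), and any factorization into two quadratics over Q would force √(1644) ∈ Q (pairing opposite roots) or √6, √274 ∈ Q (other pairings), all impossible. Hence [Q(γ):Q] = 4 = [Q(√6, √274):Q], so Q(γ) = Q(√6, √274).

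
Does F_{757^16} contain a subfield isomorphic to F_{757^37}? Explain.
No: F_{757^37} is not a subfield of F_{757^16}

F_{p^m} embeds in F_{p^n} iff m | n. Here 37 ∤ 16 (since 16 = 0·37 + 16 with remainder 16 ≠ 0), so F_{757^37} is not a subfield of F_{757^16}. Equivalently: if it were, the tower law would give 37 = [F_{757^37}:F_757] dividing [F_{757^16}:F_757] = 16, contradiction.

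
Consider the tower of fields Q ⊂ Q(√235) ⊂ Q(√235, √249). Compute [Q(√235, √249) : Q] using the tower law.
[Q(√235, √249) : Q] = 4

[Q(√235):Q] = 2 (min poly x^2 - 235, irreducible since 235 is squarefree > 1). For the top step, suppose √249 ∈ Q(√235), say √249 = c + d√235 with c, d ∈ Q. Squaring: 249 = c^2 + 235d^2 + 2cd√235. Since √235 ∉ Q this forces 2cd = 0. If d = 0 then √249 = c ∈ Q, contradicting 249 squarefree > 1. If c = 0 then 249 = 235d^2, so 235·249 = (235d)^2 is a perfect square in Q — but 235·249 = 58515 is not a perfect square (since 235 and 249 are distinct squarefree integers). Contradiction. Hence √249 ∉ Q(√235), so x^2 - 249 stays irreducible over Q(√235) and [Q(√235, √249) : Q(√235)] = 2. By the tower law, [Q(√235, √249) : Q] = 2 · 2 = 4.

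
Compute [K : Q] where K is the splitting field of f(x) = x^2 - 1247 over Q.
[K : Q] = 2

f(x) = x^2 - 1247 factors as (x - √1247)(x + √1247). The splitting field is K = Q(√1247). Since 1247 is squarefree and > 1, it is not a perfect square, so x^2 - 1247 is irreducible over Q and [Q(√1247) : Q] = 2. Hence [K : Q] = 2.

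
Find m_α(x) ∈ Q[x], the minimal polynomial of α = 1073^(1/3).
m_α(x) = x^3 - 1073

α satisfies α^3 = 1073, so x^3 - 1073 annihilates α. By the rational root test, a rational root p/q (in lowest terms) of x^3 - 1073 would satisfy p^3 = 1073 q^3, forcing q = 1 and p^3 = 1073; but 1073 is not a perfect cube, contradiction. A monic cubic over Q with no rational root is irreducible (any nontrivial factorization would include a linear factor). Hence x^3 - 1073 is the minimal polynomial of α, and in particular [Q(α):Q] = 3.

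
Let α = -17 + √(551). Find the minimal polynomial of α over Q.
m_α(x) = x^2 + 34x - 262

From α + 17 = √(551), squaring gives (α + 17)^2 = 551, i.e. α^2 + 34α + 289 = 551, so α^2 + 34α - 262 = 0. The discriminant of x^2 + 34x - 262 is (34)^2 - 4·(-262) = 1156 + 1048 = 2204, and 4·(551) is not a perfect square in Q since 551 is squarefree and ≠ 1. Hence x^2 + 34x - 262 is irreducible over Q and is the minimal polynomial of α.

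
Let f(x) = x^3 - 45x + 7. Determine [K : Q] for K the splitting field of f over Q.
[K : Q] = 6

By the rational root test, any rational root of the monic integer polynomial f(x) = x^3 - 45x + 7 must be an integer dividing the constant term 7, i.e. one of ±{1, 7}. Evaluating: f(1) = -37, f(-1) = 51, f(7) = 35, f(-7) = -21; none is 0, so f has no rational root and is therefore irreducible over Q (a cubic with no linear factor over a field is irreducible). For an irreducible cubic, the Galois group is A_3 or S_3 according as the discriminant disc(f) = -4a^3 - 27b^2 = -4·(-45)^3 - 27·(7)^2 = 363177 is or is not a square in Q. Here disc(f) = 363177 is not a perfect square in Q, so the Galois group of f over Q is not contained in A_3 and must be all of S_3. The splitting field has degree |S_3| = 6 over Q, so [K : Q] = 6.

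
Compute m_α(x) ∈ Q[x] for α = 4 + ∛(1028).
m_α(x) = x^3 - 12x^2 + 48x - 1092

Set β = α - 4 = ∛(1028), so β^3 = 1028. Then (α - 4)^3 - 1028 = 0, i.e. α is a root of g(x) = (x - 4)^3 - 1028 = x^3 - 12x^2 + 48x - 1092. Since g(x) = h(x - 4) where h(x) = x^3 - 1028, and h is irreducible over Q (because 1028 is not a perfect cube, so h has no rational root, and a monic cubic with no rational root is irreducible), g is also irreducible (irreducibility is preserved under the substitution x → x - 4). Hence m_α(x) = x^3 - 12x^2 + 48x - 1092.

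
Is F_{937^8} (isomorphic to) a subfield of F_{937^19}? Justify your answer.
No: F_{937^8} is not a subfield of F_{937^19}

F_{p^m} embeds in F_{p^n} iff m | n. Here 8 ∤ 19 (since 19 = 2·8 + 3 with remainder 3 ≠ 0), so F_{937^8} is not a subfield of F_{937^19}. Equivalently: if it were, the tower law would give 8 = [F_{937^8}:F_937] dividing [F_{937^19}:F_937] = 19, contradiction.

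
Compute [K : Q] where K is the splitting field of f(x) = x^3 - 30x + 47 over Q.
[K : Q] = 6

By the rational root test, any rational root of the monic integer polynomial f(x) = x^3 - 30x + 47 must be an integer dividing the constant term 47, i.e. one of ±{1, 47}. Evaluating: f(1) = 18, f(-1) = 76, f(47) = 102460, f(-47) = -102366; none is 0, so f has no rational root and is therefore irreducible over Q (a cubic with no linear factor over a field is irreducible). For an irreducible cubic, the Galois group is A_3 or S_3 according as the discriminant disc(f) = -4a^3 - 27b^2 = -4·(-30)^3 - 27·(47)^2 = 48357 is or is not a square in Q. Here disc(f) = 48357 is not a perfect square in Q, so the Galois group of f over Q is not contained in A_3 and must be all of S_3. The splitting field has degree |S_3| = 6 over Q, so [K : Q] = 6.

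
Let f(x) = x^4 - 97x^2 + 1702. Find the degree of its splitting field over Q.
[K : Q] = 4

Solving the quadratic in x^2: x^2 = (97 ± √(97^2 - 4·1702))/2 = (97 ± √2601)/2 = (97 ± 51)/2, giving x^2 = 23 or x^2 = 74. So f(x) = (x^2 - 23)(x^2 - 74) and the roots of f are ±√23, ±√74. Hence the splitting field is K = Q(√23, √74). Since 23 and 74 are distinct squarefree integers > 1, their product 1702 is not a perfect square, so √74 ∉ Q(√23). By the tower law [K:Q] = [Q(√23,√74):Q(√23)] · [Q(√23):Q] = 2 · 2 = 4.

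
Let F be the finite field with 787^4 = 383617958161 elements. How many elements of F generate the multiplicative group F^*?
There are φ(383617958160) = 100191436800 primitive elements

F_q^* is cyclic of order q - 1 = 383617958160. A cyclic group of order m has exactly φ(m) generators. Here m = 383617958160 = 2^4 · 3 · 5 · 131 · 197 · 241 · 257, so the number of primitive elements is φ(383617958160) = 100191436800.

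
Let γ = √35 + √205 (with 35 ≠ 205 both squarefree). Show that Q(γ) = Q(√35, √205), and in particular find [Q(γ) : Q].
[Q(γ) : Q] = 4 (equivalently, Q(γ) = Q(√35, √205))

Obviously Q(γ) ⊆ Q(√35, √205), and [Q(√35, √205):Q] = 4 (since 35, 205 are distinct squarefree integers > 1 with 7175 not a perfect square). To show equality we compute the minimal polynomial of γ. From γ = √35 + √205: γ^2 = 35 + 2√(7175) + 205 = 240 + 2√(7175), so γ^2 - 240 = 2√(7175); squaring, (γ^2 - 240)^2 = 4·7175, i.e. γ^4 - 480γ^2 + 57600 - 28700 = 0, i.e. γ^4 - 480γ^2 + 28900 = 0. So γ is a root of x^4 - 480x^2 + 28900. This polynomial is irreducible over Q: it has no rational root (each ±√35 ± √205 is irrational), and any factorization into two quadratics over Q would force √(7175) ∈ Q (pairing opposite roots) or √35, √205 ∈ Q (other pairings), all impossible. Hence [Q(γ):Q] = 4 = [Q(√35, √205):Q], so Q(γ) = Q(√35, √205).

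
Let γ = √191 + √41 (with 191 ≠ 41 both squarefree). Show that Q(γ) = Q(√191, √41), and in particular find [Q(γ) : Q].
[Q(γ) : Q] = 4 (equivalently, Q(γ) = Q(√191, √41))

Obviously Q(γ) ⊆ Q(√191, √41), and [Q(√191, √41):Q] = 4 (since 191, 41 are distinct squarefree integers > 1 with 7831 not a perfect square). To show equality we compute the minimal polynomial of γ. From γ = √191 + √41: γ^2 = 191 + 2√(7831) + 41 = 232 + 2√(7831), so γ^2 - 232 = 2√(7831); squaring, (γ^2 - 232)^2 = 4·7831, i.e. γ^4 - 464γ^2 + 53824 - 31324 = 0, i.e. γ^4 - 464γ^2 + 22500 = 0. So γ is a root of x^4 - 464x^2 + 22500. This polynomial is irreducible over Q: it has no rational root (each ±√191 ± √41 is irrational), and any factorization into two quadratics over Q would force √(7831) ∈ Q (pairing opposite roots) or √191, √41 ∈ Q (other pairings), all impossible. Hence [Q(γ):Q] = 4 = [Q(√191, √41):Q], so Q(γ) = Q(√191, √41).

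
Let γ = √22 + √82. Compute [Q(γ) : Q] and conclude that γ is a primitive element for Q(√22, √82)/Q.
[Q(γ) : Q] = 4 (equivalently, Q(γ) = Q(√22, √82))

Obviously Q(γ) ⊆ Q(√22, √82), and [Q(√22, √82):Q] = 4 (since 22, 82 are distinct squarefree integers > 1 with 1804 not a perfect square). To show equality we compute the minimal polynomial of γ. From γ = √22 + √82: γ^2 = 22 + 2√(1804) + 82 = 104 + 2√(1804), so γ^2 - 104 = 2√(1804); squaring, (γ^2 - 104)^2 = 4·1804, i.e. γ^4 - 208γ^2 + 10816 - 7216 = 0, i.e. γ^4 - 208γ^2 + 3600 = 0. So γ is a root of x^4 - 208x^2 + 3600. This polynomial is irreducible over Q: it has no rational root (each ±√22 ± √82 is irrational), and any factorization into two quadratics over Q would force √(1804) ∈ Q (pairing opposite roots) or √22, √82 ∈ Q (other pairings), all impossible. Hence [Q(γ):Q] = 4 = [Q(√22, √82):Q], so Q(γ) = Q(√22, √82).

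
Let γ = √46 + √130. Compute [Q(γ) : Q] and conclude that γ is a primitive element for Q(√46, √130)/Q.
[Q(γ) : Q] = 4 (equivalently, Q(γ) = Q(√46, √130))

Obviously Q(γ) ⊆ Q(√46, √130), and [Q(√46, √130):Q] = 4 (since 46, 130 are distinct squarefree integers > 1 with 5980 not a perfect square). To show equality we compute the minimal polynomial of γ. From γ = √46 + √130: γ^2 = 46 + 2√(5980) + 130 = 176 + 2√(5980), so γ^2 - 176 = 2√(5980); squaring, (γ^2 - 176)^2 = 4·5980, i.e. γ^4 - 352γ^2 + 30976 - 23920 = 0, i.e. γ^4 - 352γ^2 + 7056 = 0. So γ is a root of x^4 - 352x^2 + 7056. This polynomial is irreducible over Q: it has no rational root (each ±√46 ± √130 is irrational), and any factorization into two quadratics over Q would force √(5980) ∈ Q (pairing opposite roots) or √46, √130 ∈ Q (other pairings), all impossible. Hence [Q(γ):Q] = 4 = [Q(√46, √130):Q], so Q(γ) = Q(√46, √130).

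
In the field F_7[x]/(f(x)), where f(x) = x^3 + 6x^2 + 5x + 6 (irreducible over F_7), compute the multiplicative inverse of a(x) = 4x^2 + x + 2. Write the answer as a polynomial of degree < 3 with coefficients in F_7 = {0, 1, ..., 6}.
a(x)^(-1) ≡ 3x + 5 (mod f(x))

Since f is irreducible over F_7, F_7[x]/(f) is a field and a(x) ≠ 0 has an inverse. Apply the extended Euclidean algorithm to f(x) and a(x) in F_7[x]: f(x) = (2x + 1)·a(x) + (4). The last nonzero remainder is the constant 4 = gcd(f, a) in F_7. Back-substituting through the division chain expresses 4 = s(x)·a(x) + t(x)·f(x) with s(x) ≡ 5x + 6 (mod f), so (5x + 6)·a(x) ≡ 4 (mod f). Multiplying by 4^(-1) ≡ 2 in F_7 gives a(x)^(-1) ≡ 2·(5x + 6) ≡ 3x + 5 (mod f). Check: (4x^2 + x + 2)·(3x + 5) = 5x^3 + 2x^2 + 4x + 3 ≡ 1 (mod x^3 + 6x^2 + 5x + 6).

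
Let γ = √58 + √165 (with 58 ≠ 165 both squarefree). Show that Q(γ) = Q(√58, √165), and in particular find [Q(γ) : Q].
[Q(γ) : Q] = 4 (equivalently, Q(γ) = Q(√58, √165))

Obviously Q(γ) ⊆ Q(√58, √165), and [Q(√58, √165):Q] = 4 (since 58, 165 are distinct squarefree integers > 1 with 9570 not a perfect square). To show equality we compute the minimal polynomial of γ. From γ = √58 + √165: γ^2 = 58 + 2√(9570) + 165 = 223 + 2√(9570), so γ^2 - 223 = 2√(9570); squaring, (γ^2 - 223)^2 = 4·9570, i.e. γ^4 - 446γ^2 + 49729 - 38280 = 0, i.e. γ^4 - 446γ^2 + 11449 = 0. So γ is a root of x^4 - 446x^2 + 11449. This polynomial is irreducible over Q: it has no rational root (each ±√58 ± √165 is irrational), and any factorization into two quadratics over Q would force √(9570) ∈ Q (pairing opposite roots) or √58, √165 ∈ Q (other pairings), all impossible. Hence [Q(γ):Q] = 4 = [Q(√58, √165):Q], so Q(γ) = Q(√58, √165).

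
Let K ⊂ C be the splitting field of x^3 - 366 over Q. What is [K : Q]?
[K : Q] = 6

The roots of x^3 - 366 are ∛366, ω∛366, ω^2∛366 where ω = e^(2πi/3) is a primitive cube root of unity, so K = Q(∛366, ω). Now [Q(∛366):Q] = 3 (since 366 is not a perfect cube, x^3 - 366 is irreducible) and [Q(ω):Q] = 2. Both 2 and 3 divide [K:Q], and [K:Q] ≤ 3·2 = 6, so [K:Q] = 6. (Equivalently: Q(∛366) ⊂ R but ω ∉ R, so [K : Q(∛366)] = 2.)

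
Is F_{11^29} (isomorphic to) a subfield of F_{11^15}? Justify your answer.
No: F_{11^29} is not a subfield of F_{11^15}

F_{p^m} embeds in F_{p^n} iff m | n. Here 29 ∤ 15 (since 15 = 0·29 + 15 with remainder 15 ≠ 0), so F_{11^29} is not a subfield of F_{11^15}. Equivalently: if it were, the tower law would give 29 = [F_{11^29}:F_11] dividing [F_{11^15}:F_11] = 15, contradiction.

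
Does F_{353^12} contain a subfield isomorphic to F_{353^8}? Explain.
No: F_{353^8} is not a subfield of F_{353^12}

F_{p^m} embeds in F_{p^n} iff m | n. Here 8 ∤ 12 (since 12 = 1·8 + 4 with remainder 4 ≠ 0), so F_{353^8} is not a subfield of F_{353^12}. Equivalently: if it were, the tower law would give 8 = [F_{353^8}:F_353] dividing [F_{353^12}:F_353] = 12, contradiction.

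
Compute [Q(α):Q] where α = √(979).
[Q(α):Q] = 2

[Q(α):Q] equals the degree of the minimal polynomial of α. Here α^2 = 979 and x^2 - 979 is irreducible (d = 979 is squarefree, ≠ 1, hence not a square), so deg(m_α) = 2. Thus [Q(α):Q] = 2.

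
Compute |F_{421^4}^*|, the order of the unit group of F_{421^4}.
|F_{421^4}^*| = 31414372080

F_{421^4} has 421^4 = 31414372081 elements; its multiplicative group consists of all nonzero elements, so |F_{421^4}^*| = 31414372081 - 1 = 31414372080. (It is cyclic since any finite subgroup of the multiplicative group of a field is cyclic.)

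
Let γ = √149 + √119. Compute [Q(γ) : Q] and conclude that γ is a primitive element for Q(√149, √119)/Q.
[Q(γ) : Q] = 4 (equivalently, Q(γ) = Q(√149, √119))

Obviously Q(γ) ⊆ Q(√149, √119), and [Q(√149, √119):Q] = 4 (since 149, 119 are distinct squarefree integers > 1 with 17731 not a perfect square). To show equality we compute the minimal polynomial of γ. From γ = √149 + √119: γ^2 = 149 + 2√(17731) + 119 = 268 + 2√(17731), so γ^2 - 268 = 2√(17731); squaring, (γ^2 - 268)^2 = 4·17731, i.e. γ^4 - 536γ^2 + 71824 - 70924 = 0, i.e. γ^4 - 536γ^2 + 900 = 0. So γ is a root of x^4 - 536x^2 + 900. This polynomial is irreducible over Q: it has no rational root (each ±√149 ± √119 is irrational), and any factorization into two quadratics over Q would force √(17731) ∈ Q (pairing opposite roots) or √149, √119 ∈ Q (other pairings), all impossible. Hence [Q(γ):Q] = 4 = [Q(√149, √119):Q], so Q(γ) = Q(√149, √119).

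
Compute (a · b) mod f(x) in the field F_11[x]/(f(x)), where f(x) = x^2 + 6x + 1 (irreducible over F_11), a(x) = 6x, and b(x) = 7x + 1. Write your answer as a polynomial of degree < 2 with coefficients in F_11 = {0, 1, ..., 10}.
a · b ≡ 7x + 2 (mod f(x))

Multiply in F_11[x]: a(x)·b(x) = (6x)·(7x + 1) = 9x^2 + 6x. This has degree ≥ 2, so divide by f(x) over F_11: 9x^2 + 6x = (9)·(x^2 + 6x + 1) + (7x + 2). Hence a·b ≡ 7x + 2 (mod f). (F_11[x]/(f) is a field with 11^2 = 121 elements since f is irreducible of degree 2.)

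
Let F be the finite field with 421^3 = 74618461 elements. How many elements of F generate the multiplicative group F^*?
There are φ(74618460) = 17055360 primitive elements

F_q^* is cyclic of order q - 1 = 74618460. A cyclic group of order m has exactly φ(m) generators. Here m = 74618460 = 2^2 · 3^2 · 5 · 7 · 59221, so the number of primitive elements is φ(74618460) = 17055360.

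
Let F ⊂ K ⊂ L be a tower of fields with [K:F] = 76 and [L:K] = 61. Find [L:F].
[L:F] = 4636

The tower law says that for any tower of field extensions F ⊂ K ⊂ L with finite degrees, [L:F] = [L:K] · [K:F]. Here this gives [L:F] = 61 · 76 = 4636.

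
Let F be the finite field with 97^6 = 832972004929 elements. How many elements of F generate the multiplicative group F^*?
There are φ(832972004928) = 232679817216 primitive elements

F_q^* is cyclic of order q - 1 = 832972004928. A cyclic group of order m has exactly φ(m) generators. Here m = 832972004928 = 2^6 · 3^2 · 7^2 · 67 · 139 · 3169, so the number of primitive elements is φ(832972004928) = 232679817216.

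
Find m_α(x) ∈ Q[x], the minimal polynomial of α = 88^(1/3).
m_α(x) = x^3 - 88

α satisfies α^3 = 88, so x^3 - 88 annihilates α. By the rational root test, a rational root p/q (in lowest terms) of x^3 - 88 would satisfy p^3 = 88 q^3, forcing q = 1 and p^3 = 88; but 88 is not a perfect cube, contradiction. A monic cubic over Q with no rational root is irreducible (any nontrivial factorization would include a linear factor). Hence x^3 - 88 is the minimal polynomial of α, and in particular [Q(α):Q] = 3.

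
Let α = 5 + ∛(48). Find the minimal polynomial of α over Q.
m_α(x) = x^3 - 15x^2 + 75x - 173

Set β = α - 5 = ∛(48), so β^3 = 48. Then (α - 5)^3 - 48 = 0, i.e. α is a root of g(x) = (x - 5)^3 - 48 = x^3 - 15x^2 + 75x - 173. Since g(x) = h(x - 5) where h(x) = x^3 - 48, and h is irreducible over Q (because 48 is not a perfect cube, so h has no rational root, and a monic cubic with no rational root is irreducible), g is also irreducible (irreducibility is preserved under the substitution x → x - 5). Hence m_α(x) = x^3 - 15x^2 + 75x - 173.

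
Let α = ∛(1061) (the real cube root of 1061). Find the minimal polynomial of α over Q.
m_α(x) = x^3 - 1061

α satisfies α^3 = 1061, so x^3 - 1061 annihilates α. By the rational root test, a rational root p/q (in lowest terms) of x^3 - 1061 would satisfy p^3 = 1061 q^3, forcing q = 1 and p^3 = 1061; but 1061 is not a perfect cube, contradiction. A monic cubic over Q with no rational root is irreducible (any nontrivial factorization would include a linear factor). Hence x^3 - 1061 is the minimal polynomial of α, and in particular [Q(α):Q] = 3.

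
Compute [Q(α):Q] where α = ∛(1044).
[Q(α):Q] = 3

The minimal polynomial of α is x^3 - 1044, irreducible over Q since 1044 is not a perfect cube (so x^3 - 1044 has no rational root). Hence [Q(α):Q] = deg(m_α) = 3.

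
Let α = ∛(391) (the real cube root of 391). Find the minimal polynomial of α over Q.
m_α(x) = x^3 - 391

α satisfies α^3 = 391, so x^3 - 391 annihilates α. By the rational root test, a rational root p/q (in lowest terms) of x^3 - 391 would satisfy p^3 = 391 q^3, forcing q = 1 and p^3 = 391; but 391 is not a perfect cube, contradiction. A monic cubic over Q with no rational root is irreducible (any nontrivial factorization would include a linear factor). Hence x^3 - 391 is the minimal polynomial of α, and in particular [Q(α):Q] = 3.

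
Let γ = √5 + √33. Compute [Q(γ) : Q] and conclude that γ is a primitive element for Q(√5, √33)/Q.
[Q(γ) : Q] = 4 (equivalently, Q(γ) = Q(√5, √33))

Obviously Q(γ) ⊆ Q(√5, √33), and [Q(√5, √33):Q] = 4 (since 5, 33 are distinct squarefree integers > 1 with 165 not a perfect square). To show equality we compute the minimal polynomial of γ. From γ = √5 + √33: γ^2 = 5 + 2√(165) + 33 = 38 + 2√(165), so γ^2 - 38 = 2√(165); squaring, (γ^2 - 38)^2 = 4·165, i.e. γ^4 - 76γ^2 + 1444 - 660 = 0, i.e. γ^4 - 76γ^2 + 784 = 0. So γ is a root of x^4 - 76x^2 + 784. This polynomial is irreducible over Q: it has no rational root (each ±√5 ± √33 is irrational), and any factorization into two quadratics over Q would force √(165) ∈ Q (pairing opposite roots) or √5, √33 ∈ Q (other pairings), all impossible. Hence [Q(γ):Q] = 4 = [Q(√5, √33):Q], so Q(γ) = Q(√5, √33).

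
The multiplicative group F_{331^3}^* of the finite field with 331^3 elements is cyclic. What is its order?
|F_{331^3}^*| = 36264690

F_{331^3} has 331^3 = 36264691 elements; its multiplicative group consists of all nonzero elements, so |F_{331^3}^*| = 36264691 - 1 = 36264690. (It is cyclic since any finite subgroup of the multiplicative group of a field is cyclic.)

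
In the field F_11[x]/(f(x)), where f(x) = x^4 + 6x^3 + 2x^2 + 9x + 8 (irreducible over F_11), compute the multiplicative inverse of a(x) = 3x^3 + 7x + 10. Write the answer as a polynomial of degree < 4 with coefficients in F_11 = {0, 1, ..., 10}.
a(x)^(-1) ≡ 6x^3 + 6x^2 + 3x + 3 (mod f(x))

Since f is irreducible over F_11, F_11[x]/(f) is a field and a(x) ≠ 0 has an inverse. Apply the extended Euclidean algorithm to f(x) and a(x) in F_11[x]: f(x) = (4x + 2)·a(x) + (7x^2 + 10x + 10);  a(x) = (2x + 5)·(7x^2 + 10x + 10) + (3x + 4);  (7x^2 + 10x + 10) = (6x + 10)·(3x + 4) + (3). The last nonzero remainder is the constant 3 = gcd(f, a) in F_11. Back-substituting through the division chain expresses 3 = s(x)·a(x) + t(x)·f(x) with s(x) ≡ 7x^3 + 7x^2 + 9x + 9 (mod f), so (7x^3 + 7x^2 + 9x + 9)·a(x) ≡ 3 (mod f). Multiplying by 3^(-1) ≡ 4 in F_11 gives a(x)^(-1) ≡ 4·(7x^3 + 7x^2 + 9x + 9) ≡ 6x^3 + 6x^2 + 3x + 3 (mod f). Check: (3x^3 + 7x + 10)·(6x^3 + 6x^2 + 3x + 3) = 7x^6 + 7x^5 + 7x^4 + x^3 + 4x^2 + 7x + 8 ≡ 1 (mod x^4 + 6x^3 + 2x^2 + 9x + 8).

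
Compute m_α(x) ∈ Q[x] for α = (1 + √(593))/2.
m_α(x) = x^2 - x - 148

From 2α - 1 = √(593), squaring gives (2α - 1)^2 = 593, i.e. 4α^2 - 4α + 1 = 593, so α^2 - α + (1 - 593)/4 = 0. Since 593 ≡ 1 (mod 4), (1 - 593)/4 = -148 ∈ Z. The polynomial x^2 - x - 148 has discriminant 1 - 4·(-148) = 593, which is not a perfect square in Q (d = 593 is squarefree and ≠ 1), so x^2 - x - 148 is irreducible over Q. It is the minimal polynomial of α.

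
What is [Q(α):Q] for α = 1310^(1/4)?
[Q(α):Q] = 4

α is a root of x^4 - 1310. By Eisenstein's criterion at the prime p = 2 (which divides the constant term 1310 but p^2 = 4 does not, since 1310 is squarefree), x^4 - 1310 is irreducible over Q. Hence [Q(α):Q] = 4.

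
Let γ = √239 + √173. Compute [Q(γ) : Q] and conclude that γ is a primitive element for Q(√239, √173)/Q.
[Q(γ) : Q] = 4 (equivalently, Q(γ) = Q(√239, √173))

Obviously Q(γ) ⊆ Q(√239, √173), and [Q(√239, √173):Q] = 4 (since 239, 173 are distinct squarefree integers > 1 with 41347 not a perfect square). To show equality we compute the minimal polynomial of γ. From γ = √239 + √173: γ^2 = 239 + 2√(41347) + 173 = 412 + 2√(41347), so γ^2 - 412 = 2√(41347); squaring, (γ^2 - 412)^2 = 4·41347, i.e. γ^4 - 824γ^2 + 169744 - 165388 = 0, i.e. γ^4 - 824γ^2 + 4356 = 0. So γ is a root of x^4 - 824x^2 + 4356. This polynomial is irreducible over Q: it has no rational root (each ±√239 ± √173 is irrational), and any factorization into two quadratics over Q would force √(41347) ∈ Q (pairing opposite roots) or √239, √173 ∈ Q (other pairings), all impossible. Hence [Q(γ):Q] = 4 = [Q(√239, √173):Q], so Q(γ) = Q(√239, √173).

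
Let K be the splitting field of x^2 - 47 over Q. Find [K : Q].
[K : Q] = 2

f(x) = x^2 - 47 factors as (x - √47)(x + √47). The splitting field is K = Q(√47). Since 47 is squarefree and > 1, it is not a perfect square, so x^2 - 47 is irreducible over Q and [Q(√47) : Q] = 2. Hence [K : Q] = 2.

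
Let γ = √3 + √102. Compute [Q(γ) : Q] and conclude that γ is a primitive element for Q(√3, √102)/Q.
[Q(γ) : Q] = 4 (equivalently, Q(γ) = Q(√3, √102))

Obviously Q(γ) ⊆ Q(√3, √102), and [Q(√3, √102):Q] = 4 (since 3, 102 are distinct squarefree integers > 1 with 306 not a perfect square). To show equality we compute the minimal polynomial of γ. From γ = √3 + √102: γ^2 = 3 + 2√(306) + 102 = 105 + 2√(306), so γ^2 - 105 = 2√(306); squaring, (γ^2 - 105)^2 = 4·306, i.e. γ^4 - 210γ^2 + 11025 - 1224 = 0, i.e. γ^4 - 210γ^2 + 9801 = 0. So γ is a root of x^4 - 210x^2 + 9801. This polynomial is irreducible over Q: it has no rational root (each ±√3 ± √102 is irrational), and any factorization into two quadratics over Q would force √(306) ∈ Q (pairing opposite roots) or √3, √102 ∈ Q (other pairings), all impossible. Hence [Q(γ):Q] = 4 = [Q(√3, √102):Q], so Q(γ) = Q(√3, √102).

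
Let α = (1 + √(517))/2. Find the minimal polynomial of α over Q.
m_α(x) = x^2 - x - 129

From 2α - 1 = √(517), squaring gives (2α - 1)^2 = 517, i.e. 4α^2 - 4α + 1 = 517, so α^2 - α + (1 - 517)/4 = 0. Since 517 ≡ 1 (mod 4), (1 - 517)/4 = -129 ∈ Z. The polynomial x^2 - x - 129 has discriminant 1 - 4·(-129) = 517, which is not a perfect square in Q (d = 517 is squarefree and ≠ 1), so x^2 - x - 129 is irreducible over Q. It is the minimal polynomial of α.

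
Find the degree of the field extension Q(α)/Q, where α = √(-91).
[Q(α):Q] = 2

[Q(α):Q] equals the degree of the minimal polynomial of α. Here α^2 = -91 and x^2 + 91 is irreducible (d = -91 is squarefree, ≠ 1, hence not a square), so deg(m_α) = 2. Thus [Q(α):Q] = 2.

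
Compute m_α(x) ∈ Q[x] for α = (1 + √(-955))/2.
m_α(x) = x^2 - x + 239

From 2α - 1 = √(-955), squaring gives (2α - 1)^2 = -955, i.e. 4α^2 - 4α + 1 = -955, so α^2 - α + (1 + 955)/4 = 0. Since -955 ≡ 1 (mod 4), (1 + 955)/4 = 239 ∈ Z. The polynomial x^2 - x + 239 has discriminant 1 - 4·(239) = -955, which is not a perfect square in Q (d = -955 is squarefree and ≠ 1), so x^2 - x + 239 is irreducible over Q. It is the minimal polynomial of α.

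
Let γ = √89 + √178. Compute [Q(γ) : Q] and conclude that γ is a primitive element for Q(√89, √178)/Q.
[Q(γ) : Q] = 4 (equivalently, Q(γ) = Q(√89, √178))

Obviously Q(γ) ⊆ Q(√89, √178), and [Q(√89, √178):Q] = 4 (since 89, 178 are distinct squarefree integers > 1 with 15842 not a perfect square). To show equality we compute the minimal polynomial of γ. From γ = √89 + √178: γ^2 = 89 + 2√(15842) + 178 = 267 + 2√(15842), so γ^2 - 267 = 2√(15842); squaring, (γ^2 - 267)^2 = 4·15842, i.e. γ^4 - 534γ^2 + 71289 - 63368 = 0, i.e. γ^4 - 534γ^2 + 7921 = 0. So γ is a root of x^4 - 534x^2 + 7921. This polynomial is irreducible over Q: it has no rational root (each ±√89 ± √178 is irrational), and any factorization into two quadratics over Q would force √(15842) ∈ Q (pairing opposite roots) or √89, √178 ∈ Q (other pairings), all impossible. Hence [Q(γ):Q] = 4 = [Q(√89, √178):Q], so Q(γ) = Q(√89, √178).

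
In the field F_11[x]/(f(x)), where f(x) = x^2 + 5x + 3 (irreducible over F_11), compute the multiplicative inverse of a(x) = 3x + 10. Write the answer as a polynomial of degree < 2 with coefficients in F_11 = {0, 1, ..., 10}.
a(x)^(-1) ≡ 3x + 5 (mod f(x))

Since f is irreducible over F_11, F_11[x]/(f) is a field and a(x) ≠ 0 has an inverse. Apply the extended Euclidean algorithm to f(x) and a(x) in F_11[x]: f(x) = (4x + 3)·a(x) + (6). The last nonzero remainder is the constant 6 = gcd(f, a) in F_11. Back-substituting through the division chain expresses 6 = s(x)·a(x) + t(x)·f(x) with s(x) ≡ 7x + 8 (mod f), so (7x + 8)·a(x) ≡ 6 (mod f). Multiplying by 6^(-1) ≡ 2 in F_11 gives a(x)^(-1) ≡ 2·(7x + 8) ≡ 3x + 5 (mod f). Check: (3x + 10)·(3x + 5) = 9x^2 + x + 6 ≡ 1 (mod x^2 + 5x + 3).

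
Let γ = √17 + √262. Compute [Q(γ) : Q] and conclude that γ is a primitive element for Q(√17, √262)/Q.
[Q(γ) : Q] = 4 (equivalently, Q(γ) = Q(√17, √262))

Obviously Q(γ) ⊆ Q(√17, √262), and [Q(√17, √262):Q] = 4 (since 17, 262 are distinct squarefree integers > 1 with 4454 not a perfect square). To show equality we compute the minimal polynomial of γ. From γ = √17 + √262: γ^2 = 17 + 2√(4454) + 262 = 279 + 2√(4454), so γ^2 - 279 = 2√(4454); squaring, (γ^2 - 279)^2 = 4·4454, i.e. γ^4 - 558γ^2 + 77841 - 17816 = 0, i.e. γ^4 - 558γ^2 + 60025 = 0. So γ is a root of x^4 - 558x^2 + 60025. This polynomial is irreducible over Q: it has no rational root (each ±√17 ± √262 is irrational), and any factorization into two quadratics over Q would force √(4454) ∈ Q (pairing opposite roots) or √17, √262 ∈ Q (other pairings), all impossible. Hence [Q(γ):Q] = 4 = [Q(√17, √262):Q], so Q(γ) = Q(√17, √262).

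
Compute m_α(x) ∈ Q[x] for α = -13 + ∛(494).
m_α(x) = x^3 + 39x^2 + 507x + 1703

Set β = α + 13 = ∛(494), so β^3 = 494. Then (α + 13)^3 - 494 = 0, i.e. α is a root of g(x) = (x + 13)^3 - 494 = x^3 + 39x^2 + 507x + 1703. Since g(x) = h(x + 13) where h(x) = x^3 - 494, and h is irreducible over Q (because 494 is not a perfect cube, so h has no rational root, and a monic cubic with no rational root is irreducible), g is also irreducible (irreducibility is preserved under the substitution x → x + 13). Hence m_α(x) = x^3 + 39x^2 + 507x + 1703.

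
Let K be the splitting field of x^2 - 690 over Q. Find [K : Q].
[K : Q] = 2

f(x) = x^2 - 690 factors as (x - √690)(x + √690). The splitting field is K = Q(√690). Since 690 is squarefree and > 1, it is not a perfect square, so x^2 - 690 is irreducible over Q and [Q(√690) : Q] = 2. Hence [K : Q] = 2.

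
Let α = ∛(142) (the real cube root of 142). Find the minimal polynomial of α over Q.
m_α(x) = x^3 - 142

α satisfies α^3 = 142, so x^3 - 142 annihilates α. By the rational root test, a rational root p/q (in lowest terms) of x^3 - 142 would satisfy p^3 = 142 q^3, forcing q = 1 and p^3 = 142; but 142 is not a perfect cube, contradiction. A monic cubic over Q with no rational root is irreducible (any nontrivial factorization would include a linear factor). Hence x^3 - 142 is the minimal polynomial of α, and in particular [Q(α):Q] = 3.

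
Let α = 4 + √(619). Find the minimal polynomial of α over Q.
m_α(x) = x^2 - 8x - 603

From α - 4 = √(619), squaring gives (α - 4)^2 = 619, i.e. α^2 - 8α + 16 = 619, so α^2 - 8α - 603 = 0. The discriminant of x^2 - 8x - 603 is (-8)^2 - 4·(-603) = 64 + 2412 = 2476, and 4·(619) is not a perfect square in Q since 619 is squarefree and ≠ 1. Hence x^2 - 8x - 603 is irreducible over Q and is the minimal polynomial of α.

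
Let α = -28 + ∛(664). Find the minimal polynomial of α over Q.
m_α(x) = x^3 + 84x^2 + 2352x + 21288

Set β = α + 28 = ∛(664), so β^3 = 664. Then (α + 28)^3 - 664 = 0, i.e. α is a root of g(x) = (x + 28)^3 - 664 = x^3 + 84x^2 + 2352x + 21288. Since g(x) = h(x + 28) where h(x) = x^3 - 664, and h is irreducible over Q (because 664 is not a perfect cube, so h has no rational root, and a monic cubic with no rational root is irreducible), g is also irreducible (irreducibility is preserved under the substitution x → x + 28). Hence m_α(x) = x^3 + 84x^2 + 2352x + 21288.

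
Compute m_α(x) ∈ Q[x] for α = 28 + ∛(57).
m_α(x) = x^3 - 84x^2 + 2352x - 22009

Set β = α - 28 = ∛(57), so β^3 = 57. Then (α - 28)^3 - 57 = 0, i.e. α is a root of g(x) = (x - 28)^3 - 57 = x^3 - 84x^2 + 2352x - 22009. Since g(x) = h(x - 28) where h(x) = x^3 - 57, and h is irreducible over Q (because 57 is not a perfect cube, so h has no rational root, and a monic cubic with no rational root is irreducible), g is also irreducible (irreducibility is preserved under the substitution x → x - 28). Hence m_α(x) = x^3 - 84x^2 + 2352x - 22009.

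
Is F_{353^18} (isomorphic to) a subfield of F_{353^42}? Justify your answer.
No: F_{353^18} is not a subfield of F_{353^42}

F_{p^m} embeds in F_{p^n} iff m | n. Here 18 ∤ 42 (since 42 = 2·18 + 6 with remainder 6 ≠ 0), so F_{353^18} is not a subfield of F_{353^42}. Equivalently: if it were, the tower law would give 18 = [F_{353^18}:F_353] dividing [F_{353^42}:F_353] = 42, contradiction.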